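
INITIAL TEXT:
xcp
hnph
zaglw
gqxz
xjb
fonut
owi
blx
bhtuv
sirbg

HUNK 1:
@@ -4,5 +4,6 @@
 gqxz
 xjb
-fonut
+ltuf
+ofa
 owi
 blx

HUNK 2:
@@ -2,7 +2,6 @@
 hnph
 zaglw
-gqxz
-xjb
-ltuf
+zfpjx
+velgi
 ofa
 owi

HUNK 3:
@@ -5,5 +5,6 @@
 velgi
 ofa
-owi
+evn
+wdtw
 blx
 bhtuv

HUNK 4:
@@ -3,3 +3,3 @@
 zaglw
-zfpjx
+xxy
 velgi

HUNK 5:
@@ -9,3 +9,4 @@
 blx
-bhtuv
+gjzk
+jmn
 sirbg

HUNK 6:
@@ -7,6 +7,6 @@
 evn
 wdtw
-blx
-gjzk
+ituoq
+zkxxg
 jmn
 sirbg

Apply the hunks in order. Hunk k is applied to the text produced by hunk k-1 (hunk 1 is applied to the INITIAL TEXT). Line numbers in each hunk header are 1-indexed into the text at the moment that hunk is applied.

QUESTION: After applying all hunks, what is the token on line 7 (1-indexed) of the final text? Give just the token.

Answer: evn

Derivation:
Hunk 1: at line 4 remove [fonut] add [ltuf,ofa] -> 11 lines: xcp hnph zaglw gqxz xjb ltuf ofa owi blx bhtuv sirbg
Hunk 2: at line 2 remove [gqxz,xjb,ltuf] add [zfpjx,velgi] -> 10 lines: xcp hnph zaglw zfpjx velgi ofa owi blx bhtuv sirbg
Hunk 3: at line 5 remove [owi] add [evn,wdtw] -> 11 lines: xcp hnph zaglw zfpjx velgi ofa evn wdtw blx bhtuv sirbg
Hunk 4: at line 3 remove [zfpjx] add [xxy] -> 11 lines: xcp hnph zaglw xxy velgi ofa evn wdtw blx bhtuv sirbg
Hunk 5: at line 9 remove [bhtuv] add [gjzk,jmn] -> 12 lines: xcp hnph zaglw xxy velgi ofa evn wdtw blx gjzk jmn sirbg
Hunk 6: at line 7 remove [blx,gjzk] add [ituoq,zkxxg] -> 12 lines: xcp hnph zaglw xxy velgi ofa evn wdtw ituoq zkxxg jmn sirbg
Final line 7: evn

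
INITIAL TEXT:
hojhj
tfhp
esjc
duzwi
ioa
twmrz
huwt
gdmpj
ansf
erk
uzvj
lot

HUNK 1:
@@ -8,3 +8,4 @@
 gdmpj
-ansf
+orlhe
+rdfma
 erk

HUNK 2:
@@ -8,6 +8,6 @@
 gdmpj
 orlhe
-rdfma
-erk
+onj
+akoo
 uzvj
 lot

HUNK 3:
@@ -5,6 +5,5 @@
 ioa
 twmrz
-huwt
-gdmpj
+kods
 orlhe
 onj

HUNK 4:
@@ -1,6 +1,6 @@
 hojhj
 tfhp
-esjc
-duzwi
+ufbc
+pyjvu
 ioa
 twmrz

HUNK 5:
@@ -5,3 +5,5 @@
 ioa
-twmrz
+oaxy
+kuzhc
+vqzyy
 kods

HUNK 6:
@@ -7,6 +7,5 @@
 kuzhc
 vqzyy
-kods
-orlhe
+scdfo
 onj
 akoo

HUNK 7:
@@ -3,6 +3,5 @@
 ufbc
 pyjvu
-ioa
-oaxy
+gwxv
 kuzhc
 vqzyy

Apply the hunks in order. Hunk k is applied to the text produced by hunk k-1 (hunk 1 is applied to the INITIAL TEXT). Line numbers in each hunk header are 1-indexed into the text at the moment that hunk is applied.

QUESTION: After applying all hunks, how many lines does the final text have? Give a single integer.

Answer: 12

Derivation:
Hunk 1: at line 8 remove [ansf] add [orlhe,rdfma] -> 13 lines: hojhj tfhp esjc duzwi ioa twmrz huwt gdmpj orlhe rdfma erk uzvj lot
Hunk 2: at line 8 remove [rdfma,erk] add [onj,akoo] -> 13 lines: hojhj tfhp esjc duzwi ioa twmrz huwt gdmpj orlhe onj akoo uzvj lot
Hunk 3: at line 5 remove [huwt,gdmpj] add [kods] -> 12 lines: hojhj tfhp esjc duzwi ioa twmrz kods orlhe onj akoo uzvj lot
Hunk 4: at line 1 remove [esjc,duzwi] add [ufbc,pyjvu] -> 12 lines: hojhj tfhp ufbc pyjvu ioa twmrz kods orlhe onj akoo uzvj lot
Hunk 5: at line 5 remove [twmrz] add [oaxy,kuzhc,vqzyy] -> 14 lines: hojhj tfhp ufbc pyjvu ioa oaxy kuzhc vqzyy kods orlhe onj akoo uzvj lot
Hunk 6: at line 7 remove [kods,orlhe] add [scdfo] -> 13 lines: hojhj tfhp ufbc pyjvu ioa oaxy kuzhc vqzyy scdfo onj akoo uzvj lot
Hunk 7: at line 3 remove [ioa,oaxy] add [gwxv] -> 12 lines: hojhj tfhp ufbc pyjvu gwxv kuzhc vqzyy scdfo onj akoo uzvj lot
Final line count: 12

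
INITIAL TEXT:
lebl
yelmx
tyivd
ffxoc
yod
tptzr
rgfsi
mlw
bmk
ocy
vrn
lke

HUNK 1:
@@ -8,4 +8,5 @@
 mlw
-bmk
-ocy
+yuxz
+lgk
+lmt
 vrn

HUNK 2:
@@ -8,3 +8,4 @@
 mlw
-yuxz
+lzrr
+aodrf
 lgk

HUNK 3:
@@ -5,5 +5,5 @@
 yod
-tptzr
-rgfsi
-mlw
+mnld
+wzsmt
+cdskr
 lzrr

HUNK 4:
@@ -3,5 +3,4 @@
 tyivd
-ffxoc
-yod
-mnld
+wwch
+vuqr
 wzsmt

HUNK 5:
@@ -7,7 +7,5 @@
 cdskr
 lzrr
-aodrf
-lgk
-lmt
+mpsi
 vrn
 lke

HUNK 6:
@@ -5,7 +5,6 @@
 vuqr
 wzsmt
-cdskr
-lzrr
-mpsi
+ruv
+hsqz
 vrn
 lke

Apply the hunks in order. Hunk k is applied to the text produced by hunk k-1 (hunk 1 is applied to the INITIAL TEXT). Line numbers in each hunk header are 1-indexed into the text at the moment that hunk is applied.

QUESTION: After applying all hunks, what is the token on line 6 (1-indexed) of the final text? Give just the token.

Answer: wzsmt

Derivation:
Hunk 1: at line 8 remove [bmk,ocy] add [yuxz,lgk,lmt] -> 13 lines: lebl yelmx tyivd ffxoc yod tptzr rgfsi mlw yuxz lgk lmt vrn lke
Hunk 2: at line 8 remove [yuxz] add [lzrr,aodrf] -> 14 lines: lebl yelmx tyivd ffxoc yod tptzr rgfsi mlw lzrr aodrf lgk lmt vrn lke
Hunk 3: at line 5 remove [tptzr,rgfsi,mlw] add [mnld,wzsmt,cdskr] -> 14 lines: lebl yelmx tyivd ffxoc yod mnld wzsmt cdskr lzrr aodrf lgk lmt vrn lke
Hunk 4: at line 3 remove [ffxoc,yod,mnld] add [wwch,vuqr] -> 13 lines: lebl yelmx tyivd wwch vuqr wzsmt cdskr lzrr aodrf lgk lmt vrn lke
Hunk 5: at line 7 remove [aodrf,lgk,lmt] add [mpsi] -> 11 lines: lebl yelmx tyivd wwch vuqr wzsmt cdskr lzrr mpsi vrn lke
Hunk 6: at line 5 remove [cdskr,lzrr,mpsi] add [ruv,hsqz] -> 10 lines: lebl yelmx tyivd wwch vuqr wzsmt ruv hsqz vrn lke
Final line 6: wzsmt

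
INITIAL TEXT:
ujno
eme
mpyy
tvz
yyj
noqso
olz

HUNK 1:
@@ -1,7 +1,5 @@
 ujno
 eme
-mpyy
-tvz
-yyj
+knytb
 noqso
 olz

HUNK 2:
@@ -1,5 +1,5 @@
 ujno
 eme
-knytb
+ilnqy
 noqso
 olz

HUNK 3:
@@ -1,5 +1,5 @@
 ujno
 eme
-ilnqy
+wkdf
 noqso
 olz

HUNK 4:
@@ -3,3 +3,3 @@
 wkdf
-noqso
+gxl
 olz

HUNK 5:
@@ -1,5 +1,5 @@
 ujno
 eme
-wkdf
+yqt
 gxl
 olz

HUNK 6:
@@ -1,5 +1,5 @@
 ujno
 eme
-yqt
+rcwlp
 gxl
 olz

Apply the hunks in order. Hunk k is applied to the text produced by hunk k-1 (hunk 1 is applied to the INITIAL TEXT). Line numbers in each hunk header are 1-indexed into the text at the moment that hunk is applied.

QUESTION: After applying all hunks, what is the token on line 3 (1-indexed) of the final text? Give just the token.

Answer: rcwlp

Derivation:
Hunk 1: at line 1 remove [mpyy,tvz,yyj] add [knytb] -> 5 lines: ujno eme knytb noqso olz
Hunk 2: at line 1 remove [knytb] add [ilnqy] -> 5 lines: ujno eme ilnqy noqso olz
Hunk 3: at line 1 remove [ilnqy] add [wkdf] -> 5 lines: ujno eme wkdf noqso olz
Hunk 4: at line 3 remove [noqso] add [gxl] -> 5 lines: ujno eme wkdf gxl olz
Hunk 5: at line 1 remove [wkdf] add [yqt] -> 5 lines: ujno eme yqt gxl olz
Hunk 6: at line 1 remove [yqt] add [rcwlp] -> 5 lines: ujno eme rcwlp gxl olz
Final line 3: rcwlp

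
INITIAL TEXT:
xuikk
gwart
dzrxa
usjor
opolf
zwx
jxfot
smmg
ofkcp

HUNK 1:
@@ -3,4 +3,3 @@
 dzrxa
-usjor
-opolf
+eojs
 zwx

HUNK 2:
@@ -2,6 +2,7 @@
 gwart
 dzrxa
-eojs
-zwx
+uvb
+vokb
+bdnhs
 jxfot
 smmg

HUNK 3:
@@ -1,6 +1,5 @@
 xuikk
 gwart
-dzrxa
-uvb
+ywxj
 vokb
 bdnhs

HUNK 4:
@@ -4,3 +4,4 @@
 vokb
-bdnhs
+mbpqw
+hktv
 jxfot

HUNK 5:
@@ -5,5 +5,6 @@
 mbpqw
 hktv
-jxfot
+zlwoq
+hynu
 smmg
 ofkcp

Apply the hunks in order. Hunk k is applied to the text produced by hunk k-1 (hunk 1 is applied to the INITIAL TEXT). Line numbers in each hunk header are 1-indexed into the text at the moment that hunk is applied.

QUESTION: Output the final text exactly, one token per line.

Answer: xuikk
gwart
ywxj
vokb
mbpqw
hktv
zlwoq
hynu
smmg
ofkcp

Derivation:
Hunk 1: at line 3 remove [usjor,opolf] add [eojs] -> 8 lines: xuikk gwart dzrxa eojs zwx jxfot smmg ofkcp
Hunk 2: at line 2 remove [eojs,zwx] add [uvb,vokb,bdnhs] -> 9 lines: xuikk gwart dzrxa uvb vokb bdnhs jxfot smmg ofkcp
Hunk 3: at line 1 remove [dzrxa,uvb] add [ywxj] -> 8 lines: xuikk gwart ywxj vokb bdnhs jxfot smmg ofkcp
Hunk 4: at line 4 remove [bdnhs] add [mbpqw,hktv] -> 9 lines: xuikk gwart ywxj vokb mbpqw hktv jxfot smmg ofkcp
Hunk 5: at line 5 remove [jxfot] add [zlwoq,hynu] -> 10 lines: xuikk gwart ywxj vokb mbpqw hktv zlwoq hynu smmg ofkcp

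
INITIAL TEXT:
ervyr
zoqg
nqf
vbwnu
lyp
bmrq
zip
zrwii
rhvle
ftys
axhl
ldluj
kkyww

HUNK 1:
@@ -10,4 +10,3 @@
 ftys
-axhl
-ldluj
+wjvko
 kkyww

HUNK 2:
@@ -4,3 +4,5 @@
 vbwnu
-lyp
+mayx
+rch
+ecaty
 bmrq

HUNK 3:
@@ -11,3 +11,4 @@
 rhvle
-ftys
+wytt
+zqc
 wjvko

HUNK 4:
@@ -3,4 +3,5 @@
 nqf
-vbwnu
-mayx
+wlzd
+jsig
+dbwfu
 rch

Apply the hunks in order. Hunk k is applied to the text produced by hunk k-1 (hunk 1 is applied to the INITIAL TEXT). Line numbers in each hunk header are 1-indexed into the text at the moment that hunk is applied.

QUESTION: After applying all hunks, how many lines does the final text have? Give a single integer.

Hunk 1: at line 10 remove [axhl,ldluj] add [wjvko] -> 12 lines: ervyr zoqg nqf vbwnu lyp bmrq zip zrwii rhvle ftys wjvko kkyww
Hunk 2: at line 4 remove [lyp] add [mayx,rch,ecaty] -> 14 lines: ervyr zoqg nqf vbwnu mayx rch ecaty bmrq zip zrwii rhvle ftys wjvko kkyww
Hunk 3: at line 11 remove [ftys] add [wytt,zqc] -> 15 lines: ervyr zoqg nqf vbwnu mayx rch ecaty bmrq zip zrwii rhvle wytt zqc wjvko kkyww
Hunk 4: at line 3 remove [vbwnu,mayx] add [wlzd,jsig,dbwfu] -> 16 lines: ervyr zoqg nqf wlzd jsig dbwfu rch ecaty bmrq zip zrwii rhvle wytt zqc wjvko kkyww
Final line count: 16

Answer: 16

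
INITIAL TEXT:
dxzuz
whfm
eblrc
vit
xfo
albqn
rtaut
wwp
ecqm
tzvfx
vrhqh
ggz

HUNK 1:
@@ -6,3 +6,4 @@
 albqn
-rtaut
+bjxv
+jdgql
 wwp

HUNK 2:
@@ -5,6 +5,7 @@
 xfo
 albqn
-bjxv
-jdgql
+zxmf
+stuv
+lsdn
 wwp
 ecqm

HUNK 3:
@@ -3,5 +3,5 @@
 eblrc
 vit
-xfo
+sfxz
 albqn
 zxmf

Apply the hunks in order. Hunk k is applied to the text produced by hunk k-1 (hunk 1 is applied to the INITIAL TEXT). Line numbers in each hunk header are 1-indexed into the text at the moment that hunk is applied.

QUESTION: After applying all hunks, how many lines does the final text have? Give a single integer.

Answer: 14

Derivation:
Hunk 1: at line 6 remove [rtaut] add [bjxv,jdgql] -> 13 lines: dxzuz whfm eblrc vit xfo albqn bjxv jdgql wwp ecqm tzvfx vrhqh ggz
Hunk 2: at line 5 remove [bjxv,jdgql] add [zxmf,stuv,lsdn] -> 14 lines: dxzuz whfm eblrc vit xfo albqn zxmf stuv lsdn wwp ecqm tzvfx vrhqh ggz
Hunk 3: at line 3 remove [xfo] add [sfxz] -> 14 lines: dxzuz whfm eblrc vit sfxz albqn zxmf stuv lsdn wwp ecqm tzvfx vrhqh ggz
Final line count: 14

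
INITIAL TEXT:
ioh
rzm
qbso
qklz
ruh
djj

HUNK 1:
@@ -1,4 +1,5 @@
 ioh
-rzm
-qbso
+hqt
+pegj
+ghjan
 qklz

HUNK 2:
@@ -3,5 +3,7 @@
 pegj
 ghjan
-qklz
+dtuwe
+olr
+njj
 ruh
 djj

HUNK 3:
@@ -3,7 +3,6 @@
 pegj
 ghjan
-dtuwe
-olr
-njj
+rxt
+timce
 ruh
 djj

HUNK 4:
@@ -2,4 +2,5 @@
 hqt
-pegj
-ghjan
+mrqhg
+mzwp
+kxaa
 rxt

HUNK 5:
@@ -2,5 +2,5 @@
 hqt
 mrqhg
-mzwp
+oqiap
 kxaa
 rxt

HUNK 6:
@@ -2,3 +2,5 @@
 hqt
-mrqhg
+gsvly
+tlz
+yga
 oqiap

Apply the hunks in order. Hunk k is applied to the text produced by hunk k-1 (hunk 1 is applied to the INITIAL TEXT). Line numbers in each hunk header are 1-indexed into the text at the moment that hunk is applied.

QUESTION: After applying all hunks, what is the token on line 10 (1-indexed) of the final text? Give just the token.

Hunk 1: at line 1 remove [rzm,qbso] add [hqt,pegj,ghjan] -> 7 lines: ioh hqt pegj ghjan qklz ruh djj
Hunk 2: at line 3 remove [qklz] add [dtuwe,olr,njj] -> 9 lines: ioh hqt pegj ghjan dtuwe olr njj ruh djj
Hunk 3: at line 3 remove [dtuwe,olr,njj] add [rxt,timce] -> 8 lines: ioh hqt pegj ghjan rxt timce ruh djj
Hunk 4: at line 2 remove [pegj,ghjan] add [mrqhg,mzwp,kxaa] -> 9 lines: ioh hqt mrqhg mzwp kxaa rxt timce ruh djj
Hunk 5: at line 2 remove [mzwp] add [oqiap] -> 9 lines: ioh hqt mrqhg oqiap kxaa rxt timce ruh djj
Hunk 6: at line 2 remove [mrqhg] add [gsvly,tlz,yga] -> 11 lines: ioh hqt gsvly tlz yga oqiap kxaa rxt timce ruh djj
Final line 10: ruh

Answer: ruh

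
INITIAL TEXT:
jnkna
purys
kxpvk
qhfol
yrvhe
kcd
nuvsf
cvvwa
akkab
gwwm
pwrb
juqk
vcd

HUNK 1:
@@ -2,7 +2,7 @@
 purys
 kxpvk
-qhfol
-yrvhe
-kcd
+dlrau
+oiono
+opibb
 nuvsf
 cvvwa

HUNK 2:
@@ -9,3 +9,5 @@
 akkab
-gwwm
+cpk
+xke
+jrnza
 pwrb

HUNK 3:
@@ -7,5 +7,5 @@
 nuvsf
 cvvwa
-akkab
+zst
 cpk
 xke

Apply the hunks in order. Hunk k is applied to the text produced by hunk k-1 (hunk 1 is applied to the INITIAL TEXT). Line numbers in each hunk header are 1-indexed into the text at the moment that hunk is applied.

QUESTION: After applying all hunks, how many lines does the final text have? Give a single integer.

Answer: 15

Derivation:
Hunk 1: at line 2 remove [qhfol,yrvhe,kcd] add [dlrau,oiono,opibb] -> 13 lines: jnkna purys kxpvk dlrau oiono opibb nuvsf cvvwa akkab gwwm pwrb juqk vcd
Hunk 2: at line 9 remove [gwwm] add [cpk,xke,jrnza] -> 15 lines: jnkna purys kxpvk dlrau oiono opibb nuvsf cvvwa akkab cpk xke jrnza pwrb juqk vcd
Hunk 3: at line 7 remove [akkab] add [zst] -> 15 lines: jnkna purys kxpvk dlrau oiono opibb nuvsf cvvwa zst cpk xke jrnza pwrb juqk vcd
Final line count: 15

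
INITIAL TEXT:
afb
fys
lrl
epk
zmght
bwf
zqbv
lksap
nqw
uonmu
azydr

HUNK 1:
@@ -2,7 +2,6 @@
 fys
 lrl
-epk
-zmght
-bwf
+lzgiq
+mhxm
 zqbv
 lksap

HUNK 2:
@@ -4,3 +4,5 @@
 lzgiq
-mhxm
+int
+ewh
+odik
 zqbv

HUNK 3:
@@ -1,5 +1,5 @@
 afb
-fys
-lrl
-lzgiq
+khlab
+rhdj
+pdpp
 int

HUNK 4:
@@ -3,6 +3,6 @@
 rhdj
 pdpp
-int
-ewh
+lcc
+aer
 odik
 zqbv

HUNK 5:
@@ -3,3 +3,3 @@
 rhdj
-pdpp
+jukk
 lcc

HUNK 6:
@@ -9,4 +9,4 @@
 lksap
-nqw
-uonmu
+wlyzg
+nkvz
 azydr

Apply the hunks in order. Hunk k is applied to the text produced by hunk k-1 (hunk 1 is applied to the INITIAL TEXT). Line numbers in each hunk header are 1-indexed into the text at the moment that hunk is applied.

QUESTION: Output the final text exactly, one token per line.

Answer: afb
khlab
rhdj
jukk
lcc
aer
odik
zqbv
lksap
wlyzg
nkvz
azydr

Derivation:
Hunk 1: at line 2 remove [epk,zmght,bwf] add [lzgiq,mhxm] -> 10 lines: afb fys lrl lzgiq mhxm zqbv lksap nqw uonmu azydr
Hunk 2: at line 4 remove [mhxm] add [int,ewh,odik] -> 12 lines: afb fys lrl lzgiq int ewh odik zqbv lksap nqw uonmu azydr
Hunk 3: at line 1 remove [fys,lrl,lzgiq] add [khlab,rhdj,pdpp] -> 12 lines: afb khlab rhdj pdpp int ewh odik zqbv lksap nqw uonmu azydr
Hunk 4: at line 3 remove [int,ewh] add [lcc,aer] -> 12 lines: afb khlab rhdj pdpp lcc aer odik zqbv lksap nqw uonmu azydr
Hunk 5: at line 3 remove [pdpp] add [jukk] -> 12 lines: afb khlab rhdj jukk lcc aer odik zqbv lksap nqw uonmu azydr
Hunk 6: at line 9 remove [nqw,uonmu] add [wlyzg,nkvz] -> 12 lines: afb khlab rhdj jukk lcc aer odik zqbv lksap wlyzg nkvz azydr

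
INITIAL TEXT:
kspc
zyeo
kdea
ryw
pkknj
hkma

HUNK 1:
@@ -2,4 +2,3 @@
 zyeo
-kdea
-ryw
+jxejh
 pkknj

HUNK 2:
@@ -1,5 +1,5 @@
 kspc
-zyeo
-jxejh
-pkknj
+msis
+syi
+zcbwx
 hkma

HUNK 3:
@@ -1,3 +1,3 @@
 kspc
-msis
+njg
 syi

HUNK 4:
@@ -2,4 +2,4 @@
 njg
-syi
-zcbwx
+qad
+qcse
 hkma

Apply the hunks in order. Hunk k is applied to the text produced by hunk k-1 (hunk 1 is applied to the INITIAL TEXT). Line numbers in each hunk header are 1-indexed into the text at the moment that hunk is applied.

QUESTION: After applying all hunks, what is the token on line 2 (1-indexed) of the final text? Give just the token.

Hunk 1: at line 2 remove [kdea,ryw] add [jxejh] -> 5 lines: kspc zyeo jxejh pkknj hkma
Hunk 2: at line 1 remove [zyeo,jxejh,pkknj] add [msis,syi,zcbwx] -> 5 lines: kspc msis syi zcbwx hkma
Hunk 3: at line 1 remove [msis] add [njg] -> 5 lines: kspc njg syi zcbwx hkma
Hunk 4: at line 2 remove [syi,zcbwx] add [qad,qcse] -> 5 lines: kspc njg qad qcse hkma
Final line 2: njg

Answer: njg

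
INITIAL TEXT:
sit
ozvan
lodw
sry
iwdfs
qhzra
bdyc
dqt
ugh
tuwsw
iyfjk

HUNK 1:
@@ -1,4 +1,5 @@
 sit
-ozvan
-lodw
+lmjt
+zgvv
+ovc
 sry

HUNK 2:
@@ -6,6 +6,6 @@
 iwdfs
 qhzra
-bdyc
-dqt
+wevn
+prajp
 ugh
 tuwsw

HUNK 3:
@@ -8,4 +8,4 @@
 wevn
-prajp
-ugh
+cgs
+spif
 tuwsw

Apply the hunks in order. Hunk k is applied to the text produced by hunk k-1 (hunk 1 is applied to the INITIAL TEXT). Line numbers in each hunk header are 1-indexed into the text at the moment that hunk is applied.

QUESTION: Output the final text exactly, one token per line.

Answer: sit
lmjt
zgvv
ovc
sry
iwdfs
qhzra
wevn
cgs
spif
tuwsw
iyfjk

Derivation:
Hunk 1: at line 1 remove [ozvan,lodw] add [lmjt,zgvv,ovc] -> 12 lines: sit lmjt zgvv ovc sry iwdfs qhzra bdyc dqt ugh tuwsw iyfjk
Hunk 2: at line 6 remove [bdyc,dqt] add [wevn,prajp] -> 12 lines: sit lmjt zgvv ovc sry iwdfs qhzra wevn prajp ugh tuwsw iyfjk
Hunk 3: at line 8 remove [prajp,ugh] add [cgs,spif] -> 12 lines: sit lmjt zgvv ovc sry iwdfs qhzra wevn cgs spif tuwsw iyfjk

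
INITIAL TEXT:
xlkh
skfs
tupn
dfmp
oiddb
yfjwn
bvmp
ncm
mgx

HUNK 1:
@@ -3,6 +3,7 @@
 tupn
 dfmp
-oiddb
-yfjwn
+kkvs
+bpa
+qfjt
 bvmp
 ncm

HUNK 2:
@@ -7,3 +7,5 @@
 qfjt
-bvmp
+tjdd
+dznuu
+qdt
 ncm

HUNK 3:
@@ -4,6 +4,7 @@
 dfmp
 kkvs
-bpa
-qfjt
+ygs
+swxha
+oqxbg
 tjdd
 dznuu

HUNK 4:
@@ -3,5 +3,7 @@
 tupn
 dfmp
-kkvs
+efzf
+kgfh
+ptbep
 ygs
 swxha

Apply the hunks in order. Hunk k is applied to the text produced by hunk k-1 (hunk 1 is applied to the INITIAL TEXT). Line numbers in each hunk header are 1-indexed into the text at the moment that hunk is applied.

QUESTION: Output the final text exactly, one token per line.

Answer: xlkh
skfs
tupn
dfmp
efzf
kgfh
ptbep
ygs
swxha
oqxbg
tjdd
dznuu
qdt
ncm
mgx

Derivation:
Hunk 1: at line 3 remove [oiddb,yfjwn] add [kkvs,bpa,qfjt] -> 10 lines: xlkh skfs tupn dfmp kkvs bpa qfjt bvmp ncm mgx
Hunk 2: at line 7 remove [bvmp] add [tjdd,dznuu,qdt] -> 12 lines: xlkh skfs tupn dfmp kkvs bpa qfjt tjdd dznuu qdt ncm mgx
Hunk 3: at line 4 remove [bpa,qfjt] add [ygs,swxha,oqxbg] -> 13 lines: xlkh skfs tupn dfmp kkvs ygs swxha oqxbg tjdd dznuu qdt ncm mgx
Hunk 4: at line 3 remove [kkvs] add [efzf,kgfh,ptbep] -> 15 lines: xlkh skfs tupn dfmp efzf kgfh ptbep ygs swxha oqxbg tjdd dznuu qdt ncm mgx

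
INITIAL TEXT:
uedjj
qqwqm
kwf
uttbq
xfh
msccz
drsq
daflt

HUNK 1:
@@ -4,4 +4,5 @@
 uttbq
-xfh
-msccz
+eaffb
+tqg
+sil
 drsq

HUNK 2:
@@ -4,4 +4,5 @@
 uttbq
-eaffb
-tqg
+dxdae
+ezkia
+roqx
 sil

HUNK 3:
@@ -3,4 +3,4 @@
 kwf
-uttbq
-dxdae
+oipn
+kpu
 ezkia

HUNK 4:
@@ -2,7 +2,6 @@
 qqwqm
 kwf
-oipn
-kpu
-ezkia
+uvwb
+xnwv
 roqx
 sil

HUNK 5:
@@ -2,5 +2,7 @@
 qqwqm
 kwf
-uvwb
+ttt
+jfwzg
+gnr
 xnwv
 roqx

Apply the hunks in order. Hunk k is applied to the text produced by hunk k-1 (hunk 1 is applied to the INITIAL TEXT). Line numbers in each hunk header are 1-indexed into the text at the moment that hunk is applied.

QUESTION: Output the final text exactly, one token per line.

Answer: uedjj
qqwqm
kwf
ttt
jfwzg
gnr
xnwv
roqx
sil
drsq
daflt

Derivation:
Hunk 1: at line 4 remove [xfh,msccz] add [eaffb,tqg,sil] -> 9 lines: uedjj qqwqm kwf uttbq eaffb tqg sil drsq daflt
Hunk 2: at line 4 remove [eaffb,tqg] add [dxdae,ezkia,roqx] -> 10 lines: uedjj qqwqm kwf uttbq dxdae ezkia roqx sil drsq daflt
Hunk 3: at line 3 remove [uttbq,dxdae] add [oipn,kpu] -> 10 lines: uedjj qqwqm kwf oipn kpu ezkia roqx sil drsq daflt
Hunk 4: at line 2 remove [oipn,kpu,ezkia] add [uvwb,xnwv] -> 9 lines: uedjj qqwqm kwf uvwb xnwv roqx sil drsq daflt
Hunk 5: at line 2 remove [uvwb] add [ttt,jfwzg,gnr] -> 11 lines: uedjj qqwqm kwf ttt jfwzg gnr xnwv roqx sil drsq daflt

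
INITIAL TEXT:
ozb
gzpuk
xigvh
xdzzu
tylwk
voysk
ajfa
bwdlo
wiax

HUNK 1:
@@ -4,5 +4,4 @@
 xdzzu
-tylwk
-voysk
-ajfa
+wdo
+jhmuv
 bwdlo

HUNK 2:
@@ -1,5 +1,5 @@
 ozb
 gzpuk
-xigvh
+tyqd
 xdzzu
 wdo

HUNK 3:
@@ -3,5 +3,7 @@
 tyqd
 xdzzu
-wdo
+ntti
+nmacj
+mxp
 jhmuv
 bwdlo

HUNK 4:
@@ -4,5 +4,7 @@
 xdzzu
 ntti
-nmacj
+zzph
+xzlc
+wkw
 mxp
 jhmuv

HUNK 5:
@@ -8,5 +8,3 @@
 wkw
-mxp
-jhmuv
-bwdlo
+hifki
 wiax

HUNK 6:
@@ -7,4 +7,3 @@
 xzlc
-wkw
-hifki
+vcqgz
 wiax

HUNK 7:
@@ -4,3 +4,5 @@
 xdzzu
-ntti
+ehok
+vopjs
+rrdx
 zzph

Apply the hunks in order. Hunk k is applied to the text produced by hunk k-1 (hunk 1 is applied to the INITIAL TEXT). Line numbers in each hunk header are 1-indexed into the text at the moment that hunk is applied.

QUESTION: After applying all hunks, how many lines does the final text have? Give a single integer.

Hunk 1: at line 4 remove [tylwk,voysk,ajfa] add [wdo,jhmuv] -> 8 lines: ozb gzpuk xigvh xdzzu wdo jhmuv bwdlo wiax
Hunk 2: at line 1 remove [xigvh] add [tyqd] -> 8 lines: ozb gzpuk tyqd xdzzu wdo jhmuv bwdlo wiax
Hunk 3: at line 3 remove [wdo] add [ntti,nmacj,mxp] -> 10 lines: ozb gzpuk tyqd xdzzu ntti nmacj mxp jhmuv bwdlo wiax
Hunk 4: at line 4 remove [nmacj] add [zzph,xzlc,wkw] -> 12 lines: ozb gzpuk tyqd xdzzu ntti zzph xzlc wkw mxp jhmuv bwdlo wiax
Hunk 5: at line 8 remove [mxp,jhmuv,bwdlo] add [hifki] -> 10 lines: ozb gzpuk tyqd xdzzu ntti zzph xzlc wkw hifki wiax
Hunk 6: at line 7 remove [wkw,hifki] add [vcqgz] -> 9 lines: ozb gzpuk tyqd xdzzu ntti zzph xzlc vcqgz wiax
Hunk 7: at line 4 remove [ntti] add [ehok,vopjs,rrdx] -> 11 lines: ozb gzpuk tyqd xdzzu ehok vopjs rrdx zzph xzlc vcqgz wiax
Final line count: 11

Answer: 11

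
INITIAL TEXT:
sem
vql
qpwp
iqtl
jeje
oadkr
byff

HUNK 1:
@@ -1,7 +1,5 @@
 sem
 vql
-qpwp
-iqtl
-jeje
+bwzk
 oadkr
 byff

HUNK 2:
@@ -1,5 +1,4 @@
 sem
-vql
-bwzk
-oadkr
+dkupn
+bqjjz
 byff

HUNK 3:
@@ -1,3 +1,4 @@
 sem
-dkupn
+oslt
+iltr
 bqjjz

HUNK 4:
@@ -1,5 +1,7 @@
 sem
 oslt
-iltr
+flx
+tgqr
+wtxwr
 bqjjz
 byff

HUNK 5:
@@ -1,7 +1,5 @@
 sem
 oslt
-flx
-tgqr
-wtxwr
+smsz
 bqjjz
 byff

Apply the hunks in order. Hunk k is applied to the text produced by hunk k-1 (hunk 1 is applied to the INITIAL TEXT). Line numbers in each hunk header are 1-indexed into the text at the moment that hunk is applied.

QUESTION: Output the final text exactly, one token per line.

Hunk 1: at line 1 remove [qpwp,iqtl,jeje] add [bwzk] -> 5 lines: sem vql bwzk oadkr byff
Hunk 2: at line 1 remove [vql,bwzk,oadkr] add [dkupn,bqjjz] -> 4 lines: sem dkupn bqjjz byff
Hunk 3: at line 1 remove [dkupn] add [oslt,iltr] -> 5 lines: sem oslt iltr bqjjz byff
Hunk 4: at line 1 remove [iltr] add [flx,tgqr,wtxwr] -> 7 lines: sem oslt flx tgqr wtxwr bqjjz byff
Hunk 5: at line 1 remove [flx,tgqr,wtxwr] add [smsz] -> 5 lines: sem oslt smsz bqjjz byff

Answer: sem
oslt
smsz
bqjjz
byff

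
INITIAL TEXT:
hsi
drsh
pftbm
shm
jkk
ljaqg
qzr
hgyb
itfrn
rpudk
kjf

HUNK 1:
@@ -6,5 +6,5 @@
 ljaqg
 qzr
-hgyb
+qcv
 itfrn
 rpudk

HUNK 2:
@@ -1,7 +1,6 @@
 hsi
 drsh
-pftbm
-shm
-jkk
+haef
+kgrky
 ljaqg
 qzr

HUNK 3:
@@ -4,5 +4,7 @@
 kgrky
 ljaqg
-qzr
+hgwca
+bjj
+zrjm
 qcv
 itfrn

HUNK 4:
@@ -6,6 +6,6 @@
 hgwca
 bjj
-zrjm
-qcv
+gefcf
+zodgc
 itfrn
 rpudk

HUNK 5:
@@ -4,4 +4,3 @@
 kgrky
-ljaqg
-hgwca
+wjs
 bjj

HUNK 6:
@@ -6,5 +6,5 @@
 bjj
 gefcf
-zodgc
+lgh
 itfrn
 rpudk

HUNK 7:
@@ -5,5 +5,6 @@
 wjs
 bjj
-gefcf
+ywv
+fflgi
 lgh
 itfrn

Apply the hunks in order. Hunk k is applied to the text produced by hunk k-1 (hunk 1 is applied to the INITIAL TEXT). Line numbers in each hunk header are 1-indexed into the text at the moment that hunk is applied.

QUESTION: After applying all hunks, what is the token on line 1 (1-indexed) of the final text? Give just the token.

Answer: hsi

Derivation:
Hunk 1: at line 6 remove [hgyb] add [qcv] -> 11 lines: hsi drsh pftbm shm jkk ljaqg qzr qcv itfrn rpudk kjf
Hunk 2: at line 1 remove [pftbm,shm,jkk] add [haef,kgrky] -> 10 lines: hsi drsh haef kgrky ljaqg qzr qcv itfrn rpudk kjf
Hunk 3: at line 4 remove [qzr] add [hgwca,bjj,zrjm] -> 12 lines: hsi drsh haef kgrky ljaqg hgwca bjj zrjm qcv itfrn rpudk kjf
Hunk 4: at line 6 remove [zrjm,qcv] add [gefcf,zodgc] -> 12 lines: hsi drsh haef kgrky ljaqg hgwca bjj gefcf zodgc itfrn rpudk kjf
Hunk 5: at line 4 remove [ljaqg,hgwca] add [wjs] -> 11 lines: hsi drsh haef kgrky wjs bjj gefcf zodgc itfrn rpudk kjf
Hunk 6: at line 6 remove [zodgc] add [lgh] -> 11 lines: hsi drsh haef kgrky wjs bjj gefcf lgh itfrn rpudk kjf
Hunk 7: at line 5 remove [gefcf] add [ywv,fflgi] -> 12 lines: hsi drsh haef kgrky wjs bjj ywv fflgi lgh itfrn rpudk kjf
Final line 1: hsi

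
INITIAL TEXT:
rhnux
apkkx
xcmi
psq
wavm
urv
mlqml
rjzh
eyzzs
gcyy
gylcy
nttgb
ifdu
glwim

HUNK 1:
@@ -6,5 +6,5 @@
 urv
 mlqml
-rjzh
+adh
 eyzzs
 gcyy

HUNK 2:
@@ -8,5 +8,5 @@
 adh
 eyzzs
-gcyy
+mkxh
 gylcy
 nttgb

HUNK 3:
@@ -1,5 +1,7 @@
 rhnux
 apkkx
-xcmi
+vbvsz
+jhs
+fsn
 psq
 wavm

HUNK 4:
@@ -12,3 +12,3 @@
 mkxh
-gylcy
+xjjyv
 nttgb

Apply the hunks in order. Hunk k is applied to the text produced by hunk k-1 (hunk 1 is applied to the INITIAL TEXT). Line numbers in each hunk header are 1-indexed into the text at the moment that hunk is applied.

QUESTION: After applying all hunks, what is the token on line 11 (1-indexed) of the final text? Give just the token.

Hunk 1: at line 6 remove [rjzh] add [adh] -> 14 lines: rhnux apkkx xcmi psq wavm urv mlqml adh eyzzs gcyy gylcy nttgb ifdu glwim
Hunk 2: at line 8 remove [gcyy] add [mkxh] -> 14 lines: rhnux apkkx xcmi psq wavm urv mlqml adh eyzzs mkxh gylcy nttgb ifdu glwim
Hunk 3: at line 1 remove [xcmi] add [vbvsz,jhs,fsn] -> 16 lines: rhnux apkkx vbvsz jhs fsn psq wavm urv mlqml adh eyzzs mkxh gylcy nttgb ifdu glwim
Hunk 4: at line 12 remove [gylcy] add [xjjyv] -> 16 lines: rhnux apkkx vbvsz jhs fsn psq wavm urv mlqml adh eyzzs mkxh xjjyv nttgb ifdu glwim
Final line 11: eyzzs

Answer: eyzzs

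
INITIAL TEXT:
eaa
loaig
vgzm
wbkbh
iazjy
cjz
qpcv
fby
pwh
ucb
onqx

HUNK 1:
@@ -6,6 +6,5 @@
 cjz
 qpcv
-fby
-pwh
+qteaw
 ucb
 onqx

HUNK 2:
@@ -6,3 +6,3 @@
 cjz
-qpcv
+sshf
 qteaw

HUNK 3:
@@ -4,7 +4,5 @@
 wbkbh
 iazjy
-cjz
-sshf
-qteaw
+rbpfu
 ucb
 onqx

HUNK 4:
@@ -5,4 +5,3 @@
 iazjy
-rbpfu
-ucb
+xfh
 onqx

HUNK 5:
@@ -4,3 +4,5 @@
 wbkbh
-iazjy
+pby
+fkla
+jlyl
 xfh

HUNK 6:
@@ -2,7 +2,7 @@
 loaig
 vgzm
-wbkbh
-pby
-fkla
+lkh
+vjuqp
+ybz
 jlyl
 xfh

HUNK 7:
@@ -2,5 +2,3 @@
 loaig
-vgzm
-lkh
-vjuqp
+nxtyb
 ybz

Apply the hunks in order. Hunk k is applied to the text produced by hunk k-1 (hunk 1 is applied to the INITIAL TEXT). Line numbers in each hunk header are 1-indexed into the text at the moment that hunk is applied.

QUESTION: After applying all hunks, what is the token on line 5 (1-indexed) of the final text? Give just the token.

Hunk 1: at line 6 remove [fby,pwh] add [qteaw] -> 10 lines: eaa loaig vgzm wbkbh iazjy cjz qpcv qteaw ucb onqx
Hunk 2: at line 6 remove [qpcv] add [sshf] -> 10 lines: eaa loaig vgzm wbkbh iazjy cjz sshf qteaw ucb onqx
Hunk 3: at line 4 remove [cjz,sshf,qteaw] add [rbpfu] -> 8 lines: eaa loaig vgzm wbkbh iazjy rbpfu ucb onqx
Hunk 4: at line 5 remove [rbpfu,ucb] add [xfh] -> 7 lines: eaa loaig vgzm wbkbh iazjy xfh onqx
Hunk 5: at line 4 remove [iazjy] add [pby,fkla,jlyl] -> 9 lines: eaa loaig vgzm wbkbh pby fkla jlyl xfh onqx
Hunk 6: at line 2 remove [wbkbh,pby,fkla] add [lkh,vjuqp,ybz] -> 9 lines: eaa loaig vgzm lkh vjuqp ybz jlyl xfh onqx
Hunk 7: at line 2 remove [vgzm,lkh,vjuqp] add [nxtyb] -> 7 lines: eaa loaig nxtyb ybz jlyl xfh onqx
Final line 5: jlyl

Answer: jlyl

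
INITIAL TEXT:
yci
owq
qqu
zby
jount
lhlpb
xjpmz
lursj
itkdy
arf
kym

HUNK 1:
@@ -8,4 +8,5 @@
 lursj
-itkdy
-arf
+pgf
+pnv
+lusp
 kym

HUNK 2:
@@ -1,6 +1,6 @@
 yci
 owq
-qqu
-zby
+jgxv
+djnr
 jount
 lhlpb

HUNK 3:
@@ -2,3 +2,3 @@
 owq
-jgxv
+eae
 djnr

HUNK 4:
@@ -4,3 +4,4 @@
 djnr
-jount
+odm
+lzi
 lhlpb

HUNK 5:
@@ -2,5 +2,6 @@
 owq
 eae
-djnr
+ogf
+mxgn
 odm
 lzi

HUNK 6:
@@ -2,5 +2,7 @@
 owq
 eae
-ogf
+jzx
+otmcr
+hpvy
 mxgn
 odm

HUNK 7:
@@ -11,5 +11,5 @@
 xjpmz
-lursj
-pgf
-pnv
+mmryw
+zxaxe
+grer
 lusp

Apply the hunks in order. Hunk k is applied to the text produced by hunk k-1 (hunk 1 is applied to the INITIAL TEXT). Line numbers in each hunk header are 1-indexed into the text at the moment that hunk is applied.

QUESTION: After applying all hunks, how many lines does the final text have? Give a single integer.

Answer: 16

Derivation:
Hunk 1: at line 8 remove [itkdy,arf] add [pgf,pnv,lusp] -> 12 lines: yci owq qqu zby jount lhlpb xjpmz lursj pgf pnv lusp kym
Hunk 2: at line 1 remove [qqu,zby] add [jgxv,djnr] -> 12 lines: yci owq jgxv djnr jount lhlpb xjpmz lursj pgf pnv lusp kym
Hunk 3: at line 2 remove [jgxv] add [eae] -> 12 lines: yci owq eae djnr jount lhlpb xjpmz lursj pgf pnv lusp kym
Hunk 4: at line 4 remove [jount] add [odm,lzi] -> 13 lines: yci owq eae djnr odm lzi lhlpb xjpmz lursj pgf pnv lusp kym
Hunk 5: at line 2 remove [djnr] add [ogf,mxgn] -> 14 lines: yci owq eae ogf mxgn odm lzi lhlpb xjpmz lursj pgf pnv lusp kym
Hunk 6: at line 2 remove [ogf] add [jzx,otmcr,hpvy] -> 16 lines: yci owq eae jzx otmcr hpvy mxgn odm lzi lhlpb xjpmz lursj pgf pnv lusp kym
Hunk 7: at line 11 remove [lursj,pgf,pnv] add [mmryw,zxaxe,grer] -> 16 lines: yci owq eae jzx otmcr hpvy mxgn odm lzi lhlpb xjpmz mmryw zxaxe grer lusp kym
Final line count: 16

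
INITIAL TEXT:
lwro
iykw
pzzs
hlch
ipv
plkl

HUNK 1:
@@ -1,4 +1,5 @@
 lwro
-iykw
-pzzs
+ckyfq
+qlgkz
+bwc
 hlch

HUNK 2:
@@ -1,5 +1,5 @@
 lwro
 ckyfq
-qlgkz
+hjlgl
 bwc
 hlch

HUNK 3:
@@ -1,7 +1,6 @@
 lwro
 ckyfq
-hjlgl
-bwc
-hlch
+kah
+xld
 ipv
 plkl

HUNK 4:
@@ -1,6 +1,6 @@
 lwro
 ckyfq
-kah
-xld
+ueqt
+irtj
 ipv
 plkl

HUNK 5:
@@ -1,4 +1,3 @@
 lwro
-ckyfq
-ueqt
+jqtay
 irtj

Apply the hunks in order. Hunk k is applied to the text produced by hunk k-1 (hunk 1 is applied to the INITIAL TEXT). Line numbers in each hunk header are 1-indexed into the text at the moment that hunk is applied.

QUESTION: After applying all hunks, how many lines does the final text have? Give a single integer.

Hunk 1: at line 1 remove [iykw,pzzs] add [ckyfq,qlgkz,bwc] -> 7 lines: lwro ckyfq qlgkz bwc hlch ipv plkl
Hunk 2: at line 1 remove [qlgkz] add [hjlgl] -> 7 lines: lwro ckyfq hjlgl bwc hlch ipv plkl
Hunk 3: at line 1 remove [hjlgl,bwc,hlch] add [kah,xld] -> 6 lines: lwro ckyfq kah xld ipv plkl
Hunk 4: at line 1 remove [kah,xld] add [ueqt,irtj] -> 6 lines: lwro ckyfq ueqt irtj ipv plkl
Hunk 5: at line 1 remove [ckyfq,ueqt] add [jqtay] -> 5 lines: lwro jqtay irtj ipv plkl
Final line count: 5

Answer: 5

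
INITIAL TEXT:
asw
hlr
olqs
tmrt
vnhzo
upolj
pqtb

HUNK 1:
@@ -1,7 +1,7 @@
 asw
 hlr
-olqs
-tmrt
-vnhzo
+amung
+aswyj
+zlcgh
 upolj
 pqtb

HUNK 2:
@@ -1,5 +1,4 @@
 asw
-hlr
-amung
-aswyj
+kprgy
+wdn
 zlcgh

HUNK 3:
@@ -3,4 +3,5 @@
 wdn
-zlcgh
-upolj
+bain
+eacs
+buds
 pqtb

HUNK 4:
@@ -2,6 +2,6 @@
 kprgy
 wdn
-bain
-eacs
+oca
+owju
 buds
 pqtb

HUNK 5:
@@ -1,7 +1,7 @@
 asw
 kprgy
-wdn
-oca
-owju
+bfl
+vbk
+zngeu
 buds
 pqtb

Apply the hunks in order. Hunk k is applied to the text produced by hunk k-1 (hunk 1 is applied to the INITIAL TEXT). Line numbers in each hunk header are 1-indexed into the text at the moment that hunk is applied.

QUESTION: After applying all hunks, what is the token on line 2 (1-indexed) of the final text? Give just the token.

Answer: kprgy

Derivation:
Hunk 1: at line 1 remove [olqs,tmrt,vnhzo] add [amung,aswyj,zlcgh] -> 7 lines: asw hlr amung aswyj zlcgh upolj pqtb
Hunk 2: at line 1 remove [hlr,amung,aswyj] add [kprgy,wdn] -> 6 lines: asw kprgy wdn zlcgh upolj pqtb
Hunk 3: at line 3 remove [zlcgh,upolj] add [bain,eacs,buds] -> 7 lines: asw kprgy wdn bain eacs buds pqtb
Hunk 4: at line 2 remove [bain,eacs] add [oca,owju] -> 7 lines: asw kprgy wdn oca owju buds pqtb
Hunk 5: at line 1 remove [wdn,oca,owju] add [bfl,vbk,zngeu] -> 7 lines: asw kprgy bfl vbk zngeu buds pqtb
Final line 2: kprgy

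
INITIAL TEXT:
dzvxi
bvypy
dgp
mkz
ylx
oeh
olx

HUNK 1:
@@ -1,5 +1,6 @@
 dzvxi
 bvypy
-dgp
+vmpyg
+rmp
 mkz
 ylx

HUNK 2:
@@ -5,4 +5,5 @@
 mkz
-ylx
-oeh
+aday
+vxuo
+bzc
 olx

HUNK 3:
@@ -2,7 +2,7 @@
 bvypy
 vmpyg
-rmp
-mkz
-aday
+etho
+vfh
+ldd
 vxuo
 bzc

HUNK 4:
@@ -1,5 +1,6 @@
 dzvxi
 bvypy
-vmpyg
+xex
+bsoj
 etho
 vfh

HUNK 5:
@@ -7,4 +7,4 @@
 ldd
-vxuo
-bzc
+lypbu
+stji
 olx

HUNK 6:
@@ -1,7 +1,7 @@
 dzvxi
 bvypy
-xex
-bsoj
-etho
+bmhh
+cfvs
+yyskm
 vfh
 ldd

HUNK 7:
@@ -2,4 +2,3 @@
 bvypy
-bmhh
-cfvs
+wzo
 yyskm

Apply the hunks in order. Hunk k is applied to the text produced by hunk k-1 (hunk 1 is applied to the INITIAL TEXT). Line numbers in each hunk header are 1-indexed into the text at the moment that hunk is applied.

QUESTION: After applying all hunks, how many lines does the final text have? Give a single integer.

Answer: 9

Derivation:
Hunk 1: at line 1 remove [dgp] add [vmpyg,rmp] -> 8 lines: dzvxi bvypy vmpyg rmp mkz ylx oeh olx
Hunk 2: at line 5 remove [ylx,oeh] add [aday,vxuo,bzc] -> 9 lines: dzvxi bvypy vmpyg rmp mkz aday vxuo bzc olx
Hunk 3: at line 2 remove [rmp,mkz,aday] add [etho,vfh,ldd] -> 9 lines: dzvxi bvypy vmpyg etho vfh ldd vxuo bzc olx
Hunk 4: at line 1 remove [vmpyg] add [xex,bsoj] -> 10 lines: dzvxi bvypy xex bsoj etho vfh ldd vxuo bzc olx
Hunk 5: at line 7 remove [vxuo,bzc] add [lypbu,stji] -> 10 lines: dzvxi bvypy xex bsoj etho vfh ldd lypbu stji olx
Hunk 6: at line 1 remove [xex,bsoj,etho] add [bmhh,cfvs,yyskm] -> 10 lines: dzvxi bvypy bmhh cfvs yyskm vfh ldd lypbu stji olx
Hunk 7: at line 2 remove [bmhh,cfvs] add [wzo] -> 9 lines: dzvxi bvypy wzo yyskm vfh ldd lypbu stji olx
Final line count: 9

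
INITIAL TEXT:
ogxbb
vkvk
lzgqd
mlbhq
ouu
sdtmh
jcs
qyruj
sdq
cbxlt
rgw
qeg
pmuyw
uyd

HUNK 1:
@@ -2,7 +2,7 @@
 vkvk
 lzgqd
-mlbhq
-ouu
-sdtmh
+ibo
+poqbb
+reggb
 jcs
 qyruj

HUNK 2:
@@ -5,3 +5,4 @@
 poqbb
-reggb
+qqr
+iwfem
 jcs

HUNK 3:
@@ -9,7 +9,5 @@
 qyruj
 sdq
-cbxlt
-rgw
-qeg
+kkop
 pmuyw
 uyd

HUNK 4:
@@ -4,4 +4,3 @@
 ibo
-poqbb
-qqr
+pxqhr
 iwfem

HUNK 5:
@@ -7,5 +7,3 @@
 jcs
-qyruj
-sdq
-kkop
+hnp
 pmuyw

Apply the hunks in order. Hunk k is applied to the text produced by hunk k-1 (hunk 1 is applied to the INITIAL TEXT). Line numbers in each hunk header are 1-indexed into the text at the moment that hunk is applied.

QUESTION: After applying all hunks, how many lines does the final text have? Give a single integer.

Answer: 10

Derivation:
Hunk 1: at line 2 remove [mlbhq,ouu,sdtmh] add [ibo,poqbb,reggb] -> 14 lines: ogxbb vkvk lzgqd ibo poqbb reggb jcs qyruj sdq cbxlt rgw qeg pmuyw uyd
Hunk 2: at line 5 remove [reggb] add [qqr,iwfem] -> 15 lines: ogxbb vkvk lzgqd ibo poqbb qqr iwfem jcs qyruj sdq cbxlt rgw qeg pmuyw uyd
Hunk 3: at line 9 remove [cbxlt,rgw,qeg] add [kkop] -> 13 lines: ogxbb vkvk lzgqd ibo poqbb qqr iwfem jcs qyruj sdq kkop pmuyw uyd
Hunk 4: at line 4 remove [poqbb,qqr] add [pxqhr] -> 12 lines: ogxbb vkvk lzgqd ibo pxqhr iwfem jcs qyruj sdq kkop pmuyw uyd
Hunk 5: at line 7 remove [qyruj,sdq,kkop] add [hnp] -> 10 lines: ogxbb vkvk lzgqd ibo pxqhr iwfem jcs hnp pmuyw uyd
Final line count: 10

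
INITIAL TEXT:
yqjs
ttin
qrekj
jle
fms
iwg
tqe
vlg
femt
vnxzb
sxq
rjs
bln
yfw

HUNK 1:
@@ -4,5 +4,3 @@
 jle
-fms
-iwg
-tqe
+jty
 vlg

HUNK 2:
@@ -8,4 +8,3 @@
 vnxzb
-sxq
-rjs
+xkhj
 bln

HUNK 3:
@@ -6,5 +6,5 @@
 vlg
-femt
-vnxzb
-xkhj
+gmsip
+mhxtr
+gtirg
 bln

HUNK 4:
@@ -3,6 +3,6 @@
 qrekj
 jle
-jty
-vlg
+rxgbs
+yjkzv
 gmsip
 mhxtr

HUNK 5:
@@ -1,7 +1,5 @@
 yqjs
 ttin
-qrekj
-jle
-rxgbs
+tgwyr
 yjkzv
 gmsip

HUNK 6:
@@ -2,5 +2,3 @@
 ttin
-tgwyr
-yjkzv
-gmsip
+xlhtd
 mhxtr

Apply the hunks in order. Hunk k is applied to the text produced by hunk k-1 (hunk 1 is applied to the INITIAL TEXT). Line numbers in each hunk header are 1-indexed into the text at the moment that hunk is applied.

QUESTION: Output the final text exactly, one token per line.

Answer: yqjs
ttin
xlhtd
mhxtr
gtirg
bln
yfw

Derivation:
Hunk 1: at line 4 remove [fms,iwg,tqe] add [jty] -> 12 lines: yqjs ttin qrekj jle jty vlg femt vnxzb sxq rjs bln yfw
Hunk 2: at line 8 remove [sxq,rjs] add [xkhj] -> 11 lines: yqjs ttin qrekj jle jty vlg femt vnxzb xkhj bln yfw
Hunk 3: at line 6 remove [femt,vnxzb,xkhj] add [gmsip,mhxtr,gtirg] -> 11 lines: yqjs ttin qrekj jle jty vlg gmsip mhxtr gtirg bln yfw
Hunk 4: at line 3 remove [jty,vlg] add [rxgbs,yjkzv] -> 11 lines: yqjs ttin qrekj jle rxgbs yjkzv gmsip mhxtr gtirg bln yfw
Hunk 5: at line 1 remove [qrekj,jle,rxgbs] add [tgwyr] -> 9 lines: yqjs ttin tgwyr yjkzv gmsip mhxtr gtirg bln yfw
Hunk 6: at line 2 remove [tgwyr,yjkzv,gmsip] add [xlhtd] -> 7 lines: yqjs ttin xlhtd mhxtr gtirg bln yfw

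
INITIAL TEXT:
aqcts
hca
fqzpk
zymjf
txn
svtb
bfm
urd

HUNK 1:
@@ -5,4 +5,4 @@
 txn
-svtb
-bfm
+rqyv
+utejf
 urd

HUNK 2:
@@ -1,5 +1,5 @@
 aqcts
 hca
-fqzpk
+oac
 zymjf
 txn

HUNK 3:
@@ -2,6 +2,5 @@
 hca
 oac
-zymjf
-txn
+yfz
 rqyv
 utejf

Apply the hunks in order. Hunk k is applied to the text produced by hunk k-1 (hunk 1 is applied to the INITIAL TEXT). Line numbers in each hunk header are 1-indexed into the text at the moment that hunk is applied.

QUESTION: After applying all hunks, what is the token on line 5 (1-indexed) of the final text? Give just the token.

Hunk 1: at line 5 remove [svtb,bfm] add [rqyv,utejf] -> 8 lines: aqcts hca fqzpk zymjf txn rqyv utejf urd
Hunk 2: at line 1 remove [fqzpk] add [oac] -> 8 lines: aqcts hca oac zymjf txn rqyv utejf urd
Hunk 3: at line 2 remove [zymjf,txn] add [yfz] -> 7 lines: aqcts hca oac yfz rqyv utejf urd
Final line 5: rqyv

Answer: rqyv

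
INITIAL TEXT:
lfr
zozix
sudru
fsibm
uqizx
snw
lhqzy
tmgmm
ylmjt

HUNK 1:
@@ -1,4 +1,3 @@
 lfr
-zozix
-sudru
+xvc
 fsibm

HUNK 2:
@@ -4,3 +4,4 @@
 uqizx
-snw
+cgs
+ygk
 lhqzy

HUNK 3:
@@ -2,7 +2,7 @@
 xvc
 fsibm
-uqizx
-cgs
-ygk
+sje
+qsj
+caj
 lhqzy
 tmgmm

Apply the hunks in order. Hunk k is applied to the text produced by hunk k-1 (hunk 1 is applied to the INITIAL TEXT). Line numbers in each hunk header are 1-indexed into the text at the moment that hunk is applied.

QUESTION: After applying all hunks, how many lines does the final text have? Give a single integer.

Answer: 9

Derivation:
Hunk 1: at line 1 remove [zozix,sudru] add [xvc] -> 8 lines: lfr xvc fsibm uqizx snw lhqzy tmgmm ylmjt
Hunk 2: at line 4 remove [snw] add [cgs,ygk] -> 9 lines: lfr xvc fsibm uqizx cgs ygk lhqzy tmgmm ylmjt
Hunk 3: at line 2 remove [uqizx,cgs,ygk] add [sje,qsj,caj] -> 9 lines: lfr xvc fsibm sje qsj caj lhqzy tmgmm ylmjt
Final line count: 9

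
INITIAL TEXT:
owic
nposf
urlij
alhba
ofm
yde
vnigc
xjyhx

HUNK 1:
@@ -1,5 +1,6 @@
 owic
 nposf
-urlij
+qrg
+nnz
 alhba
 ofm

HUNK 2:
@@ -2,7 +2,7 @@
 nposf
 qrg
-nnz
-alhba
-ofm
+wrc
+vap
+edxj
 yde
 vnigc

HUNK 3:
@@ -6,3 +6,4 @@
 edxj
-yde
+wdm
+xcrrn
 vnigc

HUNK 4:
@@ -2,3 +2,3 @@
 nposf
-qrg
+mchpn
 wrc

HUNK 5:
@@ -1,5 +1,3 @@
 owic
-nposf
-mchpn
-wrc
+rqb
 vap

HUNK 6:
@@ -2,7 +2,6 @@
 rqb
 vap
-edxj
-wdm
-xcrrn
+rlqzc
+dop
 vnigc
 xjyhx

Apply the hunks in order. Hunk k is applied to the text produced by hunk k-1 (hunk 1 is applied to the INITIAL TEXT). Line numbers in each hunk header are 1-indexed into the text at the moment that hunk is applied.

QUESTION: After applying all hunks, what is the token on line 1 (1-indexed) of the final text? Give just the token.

Answer: owic

Derivation:
Hunk 1: at line 1 remove [urlij] add [qrg,nnz] -> 9 lines: owic nposf qrg nnz alhba ofm yde vnigc xjyhx
Hunk 2: at line 2 remove [nnz,alhba,ofm] add [wrc,vap,edxj] -> 9 lines: owic nposf qrg wrc vap edxj yde vnigc xjyhx
Hunk 3: at line 6 remove [yde] add [wdm,xcrrn] -> 10 lines: owic nposf qrg wrc vap edxj wdm xcrrn vnigc xjyhx
Hunk 4: at line 2 remove [qrg] add [mchpn] -> 10 lines: owic nposf mchpn wrc vap edxj wdm xcrrn vnigc xjyhx
Hunk 5: at line 1 remove [nposf,mchpn,wrc] add [rqb] -> 8 lines: owic rqb vap edxj wdm xcrrn vnigc xjyhx
Hunk 6: at line 2 remove [edxj,wdm,xcrrn] add [rlqzc,dop] -> 7 lines: owic rqb vap rlqzc dop vnigc xjyhx
Final line 1: owic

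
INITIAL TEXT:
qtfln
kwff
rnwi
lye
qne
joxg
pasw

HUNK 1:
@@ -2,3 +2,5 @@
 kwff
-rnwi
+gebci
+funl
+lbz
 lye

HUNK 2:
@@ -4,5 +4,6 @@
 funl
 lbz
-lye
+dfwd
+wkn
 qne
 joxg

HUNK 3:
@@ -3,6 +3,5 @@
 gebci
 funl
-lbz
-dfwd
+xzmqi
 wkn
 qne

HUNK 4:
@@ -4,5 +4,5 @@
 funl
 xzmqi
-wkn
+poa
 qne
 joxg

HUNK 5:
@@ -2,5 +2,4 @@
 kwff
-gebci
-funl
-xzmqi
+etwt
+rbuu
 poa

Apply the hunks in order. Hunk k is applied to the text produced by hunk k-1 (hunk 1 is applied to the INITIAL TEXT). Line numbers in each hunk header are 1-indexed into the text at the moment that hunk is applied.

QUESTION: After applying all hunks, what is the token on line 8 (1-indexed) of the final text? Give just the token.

Answer: pasw

Derivation:
Hunk 1: at line 2 remove [rnwi] add [gebci,funl,lbz] -> 9 lines: qtfln kwff gebci funl lbz lye qne joxg pasw
Hunk 2: at line 4 remove [lye] add [dfwd,wkn] -> 10 lines: qtfln kwff gebci funl lbz dfwd wkn qne joxg pasw
Hunk 3: at line 3 remove [lbz,dfwd] add [xzmqi] -> 9 lines: qtfln kwff gebci funl xzmqi wkn qne joxg pasw
Hunk 4: at line 4 remove [wkn] add [poa] -> 9 lines: qtfln kwff gebci funl xzmqi poa qne joxg pasw
Hunk 5: at line 2 remove [gebci,funl,xzmqi] add [etwt,rbuu] -> 8 lines: qtfln kwff etwt rbuu poa qne joxg pasw
Final line 8: pasw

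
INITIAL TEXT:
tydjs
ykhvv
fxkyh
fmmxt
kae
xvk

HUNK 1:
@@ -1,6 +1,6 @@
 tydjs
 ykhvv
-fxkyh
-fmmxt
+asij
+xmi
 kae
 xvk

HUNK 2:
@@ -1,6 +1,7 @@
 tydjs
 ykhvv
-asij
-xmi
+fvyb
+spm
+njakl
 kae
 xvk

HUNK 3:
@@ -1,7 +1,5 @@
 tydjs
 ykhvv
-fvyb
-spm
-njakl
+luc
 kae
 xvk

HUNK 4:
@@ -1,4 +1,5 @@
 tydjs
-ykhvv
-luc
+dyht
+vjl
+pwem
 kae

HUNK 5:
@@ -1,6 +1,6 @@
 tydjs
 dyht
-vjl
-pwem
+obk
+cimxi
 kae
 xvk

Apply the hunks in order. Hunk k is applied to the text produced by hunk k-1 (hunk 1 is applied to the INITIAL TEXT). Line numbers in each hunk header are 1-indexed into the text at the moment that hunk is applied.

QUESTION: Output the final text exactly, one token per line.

Answer: tydjs
dyht
obk
cimxi
kae
xvk

Derivation:
Hunk 1: at line 1 remove [fxkyh,fmmxt] add [asij,xmi] -> 6 lines: tydjs ykhvv asij xmi kae xvk
Hunk 2: at line 1 remove [asij,xmi] add [fvyb,spm,njakl] -> 7 lines: tydjs ykhvv fvyb spm njakl kae xvk
Hunk 3: at line 1 remove [fvyb,spm,njakl] add [luc] -> 5 lines: tydjs ykhvv luc kae xvk
Hunk 4: at line 1 remove [ykhvv,luc] add [dyht,vjl,pwem] -> 6 lines: tydjs dyht vjl pwem kae xvk
Hunk 5: at line 1 remove [vjl,pwem] add [obk,cimxi] -> 6 lines: tydjs dyht obk cimxi kae xvk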